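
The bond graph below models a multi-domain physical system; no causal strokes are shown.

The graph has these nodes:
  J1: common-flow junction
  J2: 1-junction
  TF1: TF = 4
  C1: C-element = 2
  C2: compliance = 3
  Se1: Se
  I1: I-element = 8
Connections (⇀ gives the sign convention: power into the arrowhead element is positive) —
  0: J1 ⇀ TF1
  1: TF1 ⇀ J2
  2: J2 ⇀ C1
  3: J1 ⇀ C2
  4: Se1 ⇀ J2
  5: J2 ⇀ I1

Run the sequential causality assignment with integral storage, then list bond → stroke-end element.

bond 4 →J2  (Se1 (Se) sets effort on bond)
bond 2 →J2  (C1: C, integral causality)
bond 3 →J1  (prefer integral on C2)
bond 0 →TF1  (closing 1-jn rule on J1)
bond 1 →J2  (TF1: transformer flips bond 0)
bond 5 →I1  (closing 1-jn rule on J2)

bond 0 stroke at TF1
bond 1 stroke at J2
bond 2 stroke at J2
bond 3 stroke at J1
bond 4 stroke at J2
bond 5 stroke at I1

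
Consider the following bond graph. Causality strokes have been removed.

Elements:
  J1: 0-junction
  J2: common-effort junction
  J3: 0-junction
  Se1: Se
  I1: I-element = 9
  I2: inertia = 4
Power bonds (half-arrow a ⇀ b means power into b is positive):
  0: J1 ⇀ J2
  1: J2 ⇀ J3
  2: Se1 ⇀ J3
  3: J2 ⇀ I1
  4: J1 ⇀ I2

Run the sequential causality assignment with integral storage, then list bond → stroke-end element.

b0 |J1
b1 |J2
b2 |J3
b3 |I1
b4 |I2

#2 →J3  (source Se1 imposes e)
#1 →J2  (common-e at J3 fixed by 2)
#0 →J1  (J2 effort already set via bond 1)
#3 →I1  (0-jn J2 has e-setter on 1)
#4 →I2  (common-e at J1 fixed by 0)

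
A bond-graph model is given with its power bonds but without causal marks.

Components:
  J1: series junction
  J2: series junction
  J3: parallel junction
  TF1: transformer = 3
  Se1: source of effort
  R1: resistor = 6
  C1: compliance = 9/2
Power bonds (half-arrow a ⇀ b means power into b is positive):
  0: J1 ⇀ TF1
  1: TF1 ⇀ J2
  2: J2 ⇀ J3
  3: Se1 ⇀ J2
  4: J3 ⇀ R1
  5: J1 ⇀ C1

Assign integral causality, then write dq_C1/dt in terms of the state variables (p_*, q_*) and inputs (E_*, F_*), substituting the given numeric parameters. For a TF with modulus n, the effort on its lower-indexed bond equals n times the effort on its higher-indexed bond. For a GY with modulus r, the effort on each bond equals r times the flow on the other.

dq_C1/dt = E_Se1/18 - q_C1/243

b3 stroke at J2  (Se1: effort source, stroke at far end)
b5 stroke at J1  (C1: C, integral causality)
b0 stroke at TF1  (J1 needs exactly one f-in)
b1 stroke at J2  (through TF1, causality passes straight; one stroke at TF1)
b2 stroke at J3  (J2 needs exactly one f-in)
b4 stroke at R1  (0-jn J3 has e-setter on 2)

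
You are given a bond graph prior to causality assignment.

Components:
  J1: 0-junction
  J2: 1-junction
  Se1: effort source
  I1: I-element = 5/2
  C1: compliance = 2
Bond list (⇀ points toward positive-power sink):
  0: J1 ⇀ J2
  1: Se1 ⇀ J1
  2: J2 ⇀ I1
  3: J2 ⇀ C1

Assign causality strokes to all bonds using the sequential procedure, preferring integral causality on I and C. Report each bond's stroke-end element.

β0 stroke at J2
β1 stroke at J1
β2 stroke at I1
β3 stroke at J2

b1 |J1  (Se1: effort source, stroke at far end)
b0 |J2  (J1: bond 1 brought effort, rest push out)
b2 |I1  (I1 outputs flow p/I1)
b3 |J2  (J2: bond 2 brought flow, rest push out)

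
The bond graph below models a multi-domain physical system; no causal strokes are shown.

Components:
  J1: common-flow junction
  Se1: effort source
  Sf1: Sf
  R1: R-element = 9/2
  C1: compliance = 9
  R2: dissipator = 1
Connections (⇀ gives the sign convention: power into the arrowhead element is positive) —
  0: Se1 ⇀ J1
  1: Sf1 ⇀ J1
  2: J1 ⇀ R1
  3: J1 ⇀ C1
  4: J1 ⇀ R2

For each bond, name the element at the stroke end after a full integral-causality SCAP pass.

bond 0 →J1  (Se1 fixes effort; stroke away)
bond 1 →Sf1  (Sf1 (Sf) sets flow on bond)
bond 2 →J1  (J1: bond 1 brought flow, rest push out)
bond 3 →J1  (J1: bond 1 brought flow, rest push out)
bond 4 →J1  (J1 flow already set via bond 1)

b0 |J1
b1 |Sf1
b2 |J1
b3 |J1
b4 |J1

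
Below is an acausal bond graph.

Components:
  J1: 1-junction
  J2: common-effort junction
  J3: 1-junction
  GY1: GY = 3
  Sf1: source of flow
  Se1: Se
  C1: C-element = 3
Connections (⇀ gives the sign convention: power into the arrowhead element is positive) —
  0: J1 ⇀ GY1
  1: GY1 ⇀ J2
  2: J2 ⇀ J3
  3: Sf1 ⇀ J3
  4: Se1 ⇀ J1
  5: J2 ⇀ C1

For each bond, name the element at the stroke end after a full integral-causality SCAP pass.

β3 |Sf1  (Sf1: flow source, stroke at near end)
β4 |J1  (Se1 (Se) sets effort on bond)
β0 |GY1  (only one flow-in slot at J1)
β2 |J3  (1-jn J3 has f-setter on 3)
β1 |GY1  (through GY1, causality inverts; strokes same side of GY1)
β5 |J2  (J2: last free bond brings effort in)

β0 →GY1
β1 →GY1
β2 →J3
β3 →Sf1
β4 →J1
β5 →J2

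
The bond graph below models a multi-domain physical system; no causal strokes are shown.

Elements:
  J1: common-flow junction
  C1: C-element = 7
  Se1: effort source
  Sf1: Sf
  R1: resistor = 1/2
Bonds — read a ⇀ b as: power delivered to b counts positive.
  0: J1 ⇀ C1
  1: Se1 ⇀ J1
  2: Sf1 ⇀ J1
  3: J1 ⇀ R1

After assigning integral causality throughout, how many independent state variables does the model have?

β1 stroke→J1  (Se1: effort source, stroke at far end)
β2 stroke→Sf1  (source Sf1 imposes f)
β0 stroke→J1  (1-jn J1 has f-setter on 2)
β3 stroke→J1  (1-jn J1 has f-setter on 2)

1  (C1 all integral)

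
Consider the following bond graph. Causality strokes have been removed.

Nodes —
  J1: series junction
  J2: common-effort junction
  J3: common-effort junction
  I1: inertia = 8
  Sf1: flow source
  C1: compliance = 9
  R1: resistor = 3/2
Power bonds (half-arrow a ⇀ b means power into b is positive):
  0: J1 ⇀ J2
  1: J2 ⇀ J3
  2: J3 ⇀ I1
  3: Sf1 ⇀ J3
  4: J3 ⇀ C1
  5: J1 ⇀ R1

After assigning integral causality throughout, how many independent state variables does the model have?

2  (C1, I1 all integral)

bond 3 |Sf1  (Sf1: flow source, stroke at near end)
bond 2 |I1  (I1: I, integral causality)
bond 4 |J3  (prefer integral on C1)
bond 1 |J2  (J3 effort already set via bond 4)
bond 0 |J1  (common-e at J2 fixed by 1)
bond 5 |R1  (J1: last free bond brings flow in)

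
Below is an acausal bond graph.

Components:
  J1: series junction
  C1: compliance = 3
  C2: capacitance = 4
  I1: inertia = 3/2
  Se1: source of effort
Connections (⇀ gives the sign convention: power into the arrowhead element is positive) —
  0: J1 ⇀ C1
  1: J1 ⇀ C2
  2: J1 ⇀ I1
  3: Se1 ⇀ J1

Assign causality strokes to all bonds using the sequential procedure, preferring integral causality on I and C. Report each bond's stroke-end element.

bond 3 stroke→J1  (Se1 fixes effort; stroke away)
bond 0 stroke→J1  (C1 outputs effort q/C1)
bond 1 stroke→J1  (C2 outputs effort q/C2)
bond 2 stroke→I1  (J1: last free bond brings flow in)

#0 →J1
#1 →J1
#2 →I1
#3 →J1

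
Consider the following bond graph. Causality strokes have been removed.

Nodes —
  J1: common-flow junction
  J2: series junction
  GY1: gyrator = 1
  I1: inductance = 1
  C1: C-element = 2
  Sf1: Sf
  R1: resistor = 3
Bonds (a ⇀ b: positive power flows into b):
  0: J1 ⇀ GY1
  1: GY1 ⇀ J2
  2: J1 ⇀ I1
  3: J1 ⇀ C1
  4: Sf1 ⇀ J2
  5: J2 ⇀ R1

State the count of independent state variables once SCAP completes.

#4 stroke→Sf1  (Sf1 fixes flow; stroke at Sf1)
#1 stroke→J2  (1-jn J2 has f-setter on 4)
#5 stroke→J2  (J2: bond 4 brought flow, rest push out)
#0 stroke→J1  (GY GY1: same side as bond 1)
#2 stroke→I1  (I1 integral (f out))
#3 stroke→J1  (1-jn J1 has f-setter on 2)

2  (C1, I1 all integral)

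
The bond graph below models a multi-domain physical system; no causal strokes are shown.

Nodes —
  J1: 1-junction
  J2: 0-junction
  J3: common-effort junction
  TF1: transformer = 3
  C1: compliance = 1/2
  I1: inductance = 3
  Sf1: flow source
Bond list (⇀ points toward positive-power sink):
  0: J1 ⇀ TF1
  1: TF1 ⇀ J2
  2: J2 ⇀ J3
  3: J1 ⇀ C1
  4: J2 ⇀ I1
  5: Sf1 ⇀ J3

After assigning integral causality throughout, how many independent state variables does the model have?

bond 5 |Sf1  (Sf1: flow source, stroke at near end)
bond 2 |J3  (J3: last free bond brings effort in)
bond 3 |J1  (prefer integral on C1)
bond 0 |TF1  (only one flow-in slot at J1)
bond 1 |J2  (through TF1, causality passes straight; one stroke at TF1)
bond 4 |I1  (J2: bond 1 brought effort, rest push out)

2  (C1, I1 all integral)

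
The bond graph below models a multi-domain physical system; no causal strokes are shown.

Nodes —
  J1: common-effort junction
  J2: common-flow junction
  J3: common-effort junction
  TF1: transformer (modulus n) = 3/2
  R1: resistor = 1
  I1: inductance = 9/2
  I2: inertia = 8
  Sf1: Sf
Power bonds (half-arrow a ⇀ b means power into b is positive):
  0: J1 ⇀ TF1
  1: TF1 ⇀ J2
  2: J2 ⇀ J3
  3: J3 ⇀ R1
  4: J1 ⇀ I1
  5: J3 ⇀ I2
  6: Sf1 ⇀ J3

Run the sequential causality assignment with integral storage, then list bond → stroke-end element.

bond 6 →Sf1  (Sf1 (Sf) sets flow on bond)
bond 4 →I1  (I1 integral (f out))
bond 0 →J1  (J1: last free bond brings effort in)
bond 1 →TF1  (TF1: transformer flips bond 0)
bond 2 →J2  (common-f at J2 fixed by 1)
bond 5 →I2  (prefer integral on I2)
bond 3 →J3  (only one effort-in slot at J3)

#0 stroke→J1
#1 stroke→TF1
#2 stroke→J2
#3 stroke→J3
#4 stroke→I1
#5 stroke→I2
#6 stroke→Sf1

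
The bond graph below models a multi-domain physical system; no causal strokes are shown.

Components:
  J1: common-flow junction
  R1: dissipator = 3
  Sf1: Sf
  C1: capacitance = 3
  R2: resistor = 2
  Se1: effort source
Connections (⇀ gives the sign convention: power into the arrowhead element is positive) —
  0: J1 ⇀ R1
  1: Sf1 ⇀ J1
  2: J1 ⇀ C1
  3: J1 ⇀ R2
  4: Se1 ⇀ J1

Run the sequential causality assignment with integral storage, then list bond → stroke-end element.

#1 stroke at Sf1  (Sf1: flow source, stroke at near end)
#4 stroke at J1  (source Se1 imposes e)
#0 stroke at J1  (1-jn J1 has f-setter on 1)
#2 stroke at J1  (J1 flow already set via bond 1)
#3 stroke at J1  (common-f at J1 fixed by 1)

#0 →J1
#1 →Sf1
#2 →J1
#3 →J1
#4 →J1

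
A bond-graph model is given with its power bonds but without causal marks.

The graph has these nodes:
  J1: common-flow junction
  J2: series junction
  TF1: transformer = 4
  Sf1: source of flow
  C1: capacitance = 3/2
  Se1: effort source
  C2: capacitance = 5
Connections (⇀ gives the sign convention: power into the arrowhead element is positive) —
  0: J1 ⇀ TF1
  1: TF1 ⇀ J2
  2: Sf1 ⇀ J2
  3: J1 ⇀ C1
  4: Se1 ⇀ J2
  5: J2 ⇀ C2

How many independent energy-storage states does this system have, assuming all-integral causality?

b2 →Sf1  (Sf1 fixes flow; stroke at Sf1)
b4 →J2  (Se1 (Se) sets effort on bond)
b1 →J2  (J2: bond 2 brought flow, rest push out)
b5 →J2  (common-f at J2 fixed by 2)
b0 →TF1  (TF1: transformer flips bond 1)
b3 →J1  (1-jn J1 has f-setter on 0)

2  (C1, C2 all integral)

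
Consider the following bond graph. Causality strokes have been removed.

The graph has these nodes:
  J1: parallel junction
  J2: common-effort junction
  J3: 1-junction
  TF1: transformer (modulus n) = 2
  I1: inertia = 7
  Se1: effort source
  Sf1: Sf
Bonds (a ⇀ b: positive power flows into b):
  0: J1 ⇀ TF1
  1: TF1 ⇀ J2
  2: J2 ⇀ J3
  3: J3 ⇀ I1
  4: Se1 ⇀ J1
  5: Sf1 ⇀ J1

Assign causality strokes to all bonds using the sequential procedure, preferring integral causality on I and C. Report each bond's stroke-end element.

b4 stroke at J1  (Se1: effort source, stroke at far end)
b5 stroke at Sf1  (source Sf1 imposes f)
b0 stroke at TF1  (common-e at J1 fixed by 4)
b1 stroke at J2  (TF TF1: opposite of bond 0)
b2 stroke at J3  (J2: bond 1 brought effort, rest push out)
b3 stroke at I1  (J3 needs exactly one f-in)

bond 0 →TF1
bond 1 →J2
bond 2 →J3
bond 3 →I1
bond 4 →J1
bond 5 →Sf1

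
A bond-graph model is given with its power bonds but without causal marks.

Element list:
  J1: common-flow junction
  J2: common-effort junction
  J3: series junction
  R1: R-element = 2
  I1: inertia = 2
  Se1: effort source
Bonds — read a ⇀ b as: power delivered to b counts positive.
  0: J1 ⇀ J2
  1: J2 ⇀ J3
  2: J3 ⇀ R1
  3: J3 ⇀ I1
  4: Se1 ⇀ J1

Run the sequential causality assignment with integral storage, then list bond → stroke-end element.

#4 stroke→J1  (Se1: effort source, stroke at far end)
#0 stroke→J2  (closing 1-jn rule on J1)
#1 stroke→J3  (J2: bond 0 brought effort, rest push out)
#3 stroke→I1  (I1 integral (f out))
#2 stroke→J3  (J3: bond 3 brought flow, rest push out)

bond 0 stroke→J2
bond 1 stroke→J3
bond 2 stroke→J3
bond 3 stroke→I1
bond 4 stroke→J1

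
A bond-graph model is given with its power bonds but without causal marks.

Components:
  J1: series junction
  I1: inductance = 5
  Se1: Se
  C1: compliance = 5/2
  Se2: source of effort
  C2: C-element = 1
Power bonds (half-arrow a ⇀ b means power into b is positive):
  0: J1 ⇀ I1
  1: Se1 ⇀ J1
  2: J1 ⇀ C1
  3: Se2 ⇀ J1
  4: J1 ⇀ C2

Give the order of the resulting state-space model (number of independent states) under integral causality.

3  (C1, C2, I1 all integral)

β1 |J1  (Se1 fixes effort; stroke away)
β3 |J1  (Se2 fixes effort; stroke away)
β0 |I1  (I1: I, integral causality)
β2 |J1  (J1: bond 0 brought flow, rest push out)
β4 |J1  (1-jn J1 has f-setter on 0)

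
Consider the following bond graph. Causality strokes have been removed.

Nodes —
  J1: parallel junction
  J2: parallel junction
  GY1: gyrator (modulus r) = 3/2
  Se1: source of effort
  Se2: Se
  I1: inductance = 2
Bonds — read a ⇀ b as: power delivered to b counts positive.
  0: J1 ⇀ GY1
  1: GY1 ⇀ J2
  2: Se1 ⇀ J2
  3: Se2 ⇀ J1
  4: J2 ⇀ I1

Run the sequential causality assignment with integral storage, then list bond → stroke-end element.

bond 2 stroke at J2  (Se1 fixes effort; stroke away)
bond 3 stroke at J1  (source Se2 imposes e)
bond 0 stroke at GY1  (J1: bond 3 brought effort, rest push out)
bond 1 stroke at GY1  (J2 effort already set via bond 2)
bond 4 stroke at I1  (J2: bond 2 brought effort, rest push out)

#0 |GY1
#1 |GY1
#2 |J2
#3 |J1
#4 |I1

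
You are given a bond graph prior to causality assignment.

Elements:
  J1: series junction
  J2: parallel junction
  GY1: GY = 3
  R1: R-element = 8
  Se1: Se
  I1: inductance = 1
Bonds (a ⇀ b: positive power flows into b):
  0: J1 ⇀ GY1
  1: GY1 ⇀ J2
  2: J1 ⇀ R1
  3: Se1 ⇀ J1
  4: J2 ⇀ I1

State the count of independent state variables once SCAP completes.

bond 3 stroke→J1  (Se1 fixes effort; stroke away)
bond 4 stroke→I1  (I1 integral (f out))
bond 1 stroke→J2  (only one effort-in slot at J2)
bond 0 stroke→J1  (GY1 both-in/both-out from 1)
bond 2 stroke→R1  (J1 needs exactly one f-in)

1  (I1 all integral)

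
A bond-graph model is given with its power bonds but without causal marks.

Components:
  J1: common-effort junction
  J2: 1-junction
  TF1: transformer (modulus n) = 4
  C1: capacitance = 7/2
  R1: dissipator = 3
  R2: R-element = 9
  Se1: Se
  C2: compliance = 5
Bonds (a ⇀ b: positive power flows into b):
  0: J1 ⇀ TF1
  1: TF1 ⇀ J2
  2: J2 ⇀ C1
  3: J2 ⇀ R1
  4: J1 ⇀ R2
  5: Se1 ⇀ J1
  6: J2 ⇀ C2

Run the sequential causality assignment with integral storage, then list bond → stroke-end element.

β5 →J1  (source Se1 imposes e)
β0 →TF1  (common-e at J1 fixed by 5)
β4 →R2  (common-e at J1 fixed by 5)
β1 →J2  (TF1 one-in-one-out from 0)
β2 →J2  (C1 outputs effort q/C1)
β6 →J2  (prefer integral on C2)
β3 →R1  (only one flow-in slot at J2)

bond 0 stroke at TF1
bond 1 stroke at J2
bond 2 stroke at J2
bond 3 stroke at R1
bond 4 stroke at R2
bond 5 stroke at J1
bond 6 stroke at J2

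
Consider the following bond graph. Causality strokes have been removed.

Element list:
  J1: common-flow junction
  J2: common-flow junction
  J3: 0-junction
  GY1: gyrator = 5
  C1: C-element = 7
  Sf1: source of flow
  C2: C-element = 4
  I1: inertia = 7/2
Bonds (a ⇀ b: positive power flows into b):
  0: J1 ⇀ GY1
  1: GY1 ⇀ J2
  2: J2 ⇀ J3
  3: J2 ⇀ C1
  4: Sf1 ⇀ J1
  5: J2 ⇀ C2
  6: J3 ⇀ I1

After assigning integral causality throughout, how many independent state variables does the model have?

#4 |Sf1  (source Sf1 imposes f)
#0 |J1  (J1: bond 4 brought flow, rest push out)
#1 |J2  (GY1: gyrator matches bond 0)
#3 |J2  (C1 outputs effort q/C1)
#5 |J2  (C2: C, integral causality)
#2 |J3  (closing 1-jn rule on J2)
#6 |I1  (J3 effort already set via bond 2)

3  (C1, C2, I1 all integral)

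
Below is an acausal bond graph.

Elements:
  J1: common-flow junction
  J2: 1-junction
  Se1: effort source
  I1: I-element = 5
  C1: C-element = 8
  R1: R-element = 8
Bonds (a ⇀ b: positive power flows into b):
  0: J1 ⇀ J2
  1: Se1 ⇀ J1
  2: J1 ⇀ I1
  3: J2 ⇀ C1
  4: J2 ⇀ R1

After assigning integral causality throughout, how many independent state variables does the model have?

b1 |J1  (source Se1 imposes e)
b2 |I1  (prefer integral on I1)
b0 |J1  (J1: bond 2 brought flow, rest push out)
b3 |J2  (common-f at J2 fixed by 0)
b4 |J2  (J2: bond 0 brought flow, rest push out)

2  (C1, I1 all integral)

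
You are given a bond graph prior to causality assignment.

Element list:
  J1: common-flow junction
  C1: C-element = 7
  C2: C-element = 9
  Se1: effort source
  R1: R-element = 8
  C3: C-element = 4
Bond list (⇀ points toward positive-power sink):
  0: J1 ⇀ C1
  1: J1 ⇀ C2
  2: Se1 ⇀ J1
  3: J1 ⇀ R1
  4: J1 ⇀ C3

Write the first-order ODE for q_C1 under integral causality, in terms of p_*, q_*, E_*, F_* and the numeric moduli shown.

bond 2 stroke at J1  (Se1: effort source, stroke at far end)
bond 0 stroke at J1  (C1 integral (e out))
bond 1 stroke at J1  (prefer integral on C2)
bond 4 stroke at J1  (C3 integral (e out))
bond 3 stroke at R1  (only one flow-in slot at J1)

dq_C1/dt = E_Se1/8 - q_C1/56 - q_C2/72 - q_C3/32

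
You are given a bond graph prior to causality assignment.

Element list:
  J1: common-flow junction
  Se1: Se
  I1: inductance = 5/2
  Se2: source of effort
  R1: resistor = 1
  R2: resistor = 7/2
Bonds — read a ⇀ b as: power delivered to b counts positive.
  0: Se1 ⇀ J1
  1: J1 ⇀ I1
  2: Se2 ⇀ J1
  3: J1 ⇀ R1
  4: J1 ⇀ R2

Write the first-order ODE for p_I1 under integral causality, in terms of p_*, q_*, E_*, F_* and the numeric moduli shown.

dp_I1/dt = E_Se1 + E_Se2 - 9*p_I1/5

β0 →J1  (Se1: effort source, stroke at far end)
β2 →J1  (Se2 (Se) sets effort on bond)
β1 →I1  (I1 outputs flow p/I1)
β3 →J1  (common-f at J1 fixed by 1)
β4 →J1  (1-jn J1 has f-setter on 1)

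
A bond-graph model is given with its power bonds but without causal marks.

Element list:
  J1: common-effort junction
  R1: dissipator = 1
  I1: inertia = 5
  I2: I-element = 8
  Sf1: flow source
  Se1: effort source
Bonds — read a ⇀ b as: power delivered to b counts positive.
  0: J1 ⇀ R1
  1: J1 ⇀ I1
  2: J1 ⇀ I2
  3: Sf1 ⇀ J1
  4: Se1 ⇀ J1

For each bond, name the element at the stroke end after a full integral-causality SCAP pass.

#3 |Sf1  (source Sf1 imposes f)
#4 |J1  (Se1: effort source, stroke at far end)
#0 |R1  (J1 effort already set via bond 4)
#1 |I1  (J1: bond 4 brought effort, rest push out)
#2 |I2  (J1 effort already set via bond 4)

#0 stroke→R1
#1 stroke→I1
#2 stroke→I2
#3 stroke→Sf1
#4 stroke→J1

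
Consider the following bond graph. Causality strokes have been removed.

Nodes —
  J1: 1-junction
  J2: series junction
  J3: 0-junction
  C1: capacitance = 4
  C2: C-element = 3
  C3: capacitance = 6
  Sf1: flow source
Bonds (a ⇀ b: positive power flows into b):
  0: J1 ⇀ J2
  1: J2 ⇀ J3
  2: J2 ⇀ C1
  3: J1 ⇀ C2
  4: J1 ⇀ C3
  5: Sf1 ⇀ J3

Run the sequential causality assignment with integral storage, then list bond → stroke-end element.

bond 5 stroke→Sf1  (Sf1: flow source, stroke at near end)
bond 1 stroke→J3  (J3 needs exactly one e-in)
bond 0 stroke→J2  (J2: bond 1 brought flow, rest push out)
bond 2 stroke→J2  (common-f at J2 fixed by 1)
bond 3 stroke→J1  (J1 flow already set via bond 0)
bond 4 stroke→J1  (1-jn J1 has f-setter on 0)

β0 stroke→J2
β1 stroke→J3
β2 stroke→J2
β3 stroke→J1
β4 stroke→J1
β5 stroke→Sf1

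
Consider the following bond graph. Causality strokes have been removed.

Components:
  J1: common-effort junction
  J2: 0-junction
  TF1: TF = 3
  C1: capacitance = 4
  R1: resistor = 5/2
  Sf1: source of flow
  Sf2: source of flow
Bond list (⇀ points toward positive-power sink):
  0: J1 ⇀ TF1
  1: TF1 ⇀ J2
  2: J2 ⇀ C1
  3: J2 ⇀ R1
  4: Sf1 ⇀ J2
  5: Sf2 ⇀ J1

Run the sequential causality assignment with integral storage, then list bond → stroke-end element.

β4 stroke→Sf1  (Sf1: flow source, stroke at near end)
β5 stroke→Sf2  (Sf2: flow source, stroke at near end)
β0 stroke→J1  (J1: last free bond brings effort in)
β1 stroke→TF1  (through TF1, causality passes straight; one stroke at TF1)
β2 stroke→J2  (prefer integral on C1)
β3 stroke→R1  (J2 effort already set via bond 2)

β0 stroke at J1
β1 stroke at TF1
β2 stroke at J2
β3 stroke at R1
β4 stroke at Sf1
β5 stroke at Sf2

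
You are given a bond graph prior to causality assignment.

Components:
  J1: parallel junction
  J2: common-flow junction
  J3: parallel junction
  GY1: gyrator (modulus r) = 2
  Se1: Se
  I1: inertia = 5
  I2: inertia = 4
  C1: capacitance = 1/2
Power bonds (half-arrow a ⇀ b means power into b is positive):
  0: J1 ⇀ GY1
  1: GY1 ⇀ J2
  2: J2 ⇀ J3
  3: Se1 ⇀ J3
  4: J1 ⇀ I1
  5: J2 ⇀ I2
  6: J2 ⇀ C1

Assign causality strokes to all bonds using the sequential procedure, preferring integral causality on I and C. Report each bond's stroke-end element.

#0 |J1
#1 |J2
#2 |J2
#3 |J3
#4 |I1
#5 |I2
#6 |J2

#3 |J3  (Se1 fixes effort; stroke away)
#2 |J2  (common-e at J3 fixed by 3)
#4 |I1  (I1: I, integral causality)
#0 |J1  (only one effort-in slot at J1)
#1 |J2  (GY1: gyrator matches bond 0)
#5 |I2  (I2: I, integral causality)
#6 |J2  (J2: bond 5 brought flow, rest push out)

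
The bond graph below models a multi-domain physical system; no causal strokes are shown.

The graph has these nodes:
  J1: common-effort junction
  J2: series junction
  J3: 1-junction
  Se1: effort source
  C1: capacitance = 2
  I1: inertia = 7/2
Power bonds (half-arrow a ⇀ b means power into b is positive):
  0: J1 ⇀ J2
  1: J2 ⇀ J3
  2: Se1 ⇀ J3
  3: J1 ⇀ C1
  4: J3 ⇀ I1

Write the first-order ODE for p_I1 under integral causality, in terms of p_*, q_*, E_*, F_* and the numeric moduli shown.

dp_I1/dt = E_Se1 + q_C1/2

β2 →J3  (Se1 (Se) sets effort on bond)
β3 →J1  (C1 integral (e out))
β0 →J2  (common-e at J1 fixed by 3)
β1 →J3  (closing 1-jn rule on J2)
β4 →I1  (J3: last free bond brings flow in)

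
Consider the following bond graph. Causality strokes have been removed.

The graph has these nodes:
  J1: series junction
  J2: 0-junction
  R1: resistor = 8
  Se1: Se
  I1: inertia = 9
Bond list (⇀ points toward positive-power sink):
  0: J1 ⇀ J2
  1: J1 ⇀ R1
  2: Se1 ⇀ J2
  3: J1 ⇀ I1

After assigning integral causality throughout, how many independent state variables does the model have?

b2 →J2  (Se1 (Se) sets effort on bond)
b0 →J1  (0-jn J2 has e-setter on 2)
b3 →I1  (I1 outputs flow p/I1)
b1 →J1  (common-f at J1 fixed by 3)

1  (I1 all integral)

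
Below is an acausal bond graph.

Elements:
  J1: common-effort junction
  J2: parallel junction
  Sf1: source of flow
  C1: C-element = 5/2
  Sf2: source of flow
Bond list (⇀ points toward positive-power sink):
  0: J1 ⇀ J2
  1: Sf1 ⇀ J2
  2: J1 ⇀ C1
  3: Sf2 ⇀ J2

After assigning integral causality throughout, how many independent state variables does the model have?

1  (C1 all integral)

#1 stroke at Sf1  (Sf1 (Sf) sets flow on bond)
#3 stroke at Sf2  (Sf2: flow source, stroke at near end)
#0 stroke at J2  (closing 0-jn rule on J2)
#2 stroke at J1  (J1: last free bond brings effort in)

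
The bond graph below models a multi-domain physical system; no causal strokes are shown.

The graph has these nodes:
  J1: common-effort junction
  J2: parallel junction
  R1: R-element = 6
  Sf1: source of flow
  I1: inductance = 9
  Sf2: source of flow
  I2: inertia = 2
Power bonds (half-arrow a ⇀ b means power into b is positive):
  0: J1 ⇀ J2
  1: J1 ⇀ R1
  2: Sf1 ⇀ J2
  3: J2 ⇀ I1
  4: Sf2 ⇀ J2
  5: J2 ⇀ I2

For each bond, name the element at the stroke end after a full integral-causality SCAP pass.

β0 →J2
β1 →J1
β2 →Sf1
β3 →I1
β4 →Sf2
β5 →I2

b2 →Sf1  (source Sf1 imposes f)
b4 →Sf2  (Sf2: flow source, stroke at near end)
b3 →I1  (I1 outputs flow p/I1)
b5 →I2  (I2 integral (f out))
b0 →J2  (J2 needs exactly one e-in)
b1 →J1  (J1: last free bond brings effort in)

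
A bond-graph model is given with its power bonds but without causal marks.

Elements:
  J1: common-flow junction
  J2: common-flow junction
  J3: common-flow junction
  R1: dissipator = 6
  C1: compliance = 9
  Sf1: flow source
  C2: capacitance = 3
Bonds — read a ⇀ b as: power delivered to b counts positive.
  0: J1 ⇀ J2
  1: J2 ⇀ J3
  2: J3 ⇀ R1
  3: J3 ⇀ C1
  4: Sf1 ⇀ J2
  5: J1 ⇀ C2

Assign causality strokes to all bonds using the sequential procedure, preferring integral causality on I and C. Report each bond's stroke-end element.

β0 →J2
β1 →J2
β2 →J3
β3 →J3
β4 →Sf1
β5 →J1

#4 |Sf1  (Sf1 fixes flow; stroke at Sf1)
#0 |J2  (J2: bond 4 brought flow, rest push out)
#1 |J2  (common-f at J2 fixed by 4)
#2 |J3  (common-f at J3 fixed by 1)
#3 |J3  (J3 flow already set via bond 1)
#5 |J1  (common-f at J1 fixed by 0)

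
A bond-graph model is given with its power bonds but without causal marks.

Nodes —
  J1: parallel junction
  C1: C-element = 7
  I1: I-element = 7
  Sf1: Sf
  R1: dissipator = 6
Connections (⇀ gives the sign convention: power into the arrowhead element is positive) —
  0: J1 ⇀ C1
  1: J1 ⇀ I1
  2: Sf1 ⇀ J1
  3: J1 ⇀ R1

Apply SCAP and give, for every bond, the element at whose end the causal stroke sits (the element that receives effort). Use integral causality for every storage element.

#2 →Sf1  (Sf1: flow source, stroke at near end)
#0 →J1  (C1: C, integral causality)
#1 →I1  (J1: bond 0 brought effort, rest push out)
#3 →R1  (common-e at J1 fixed by 0)

β0 →J1
β1 →I1
β2 →Sf1
β3 →R1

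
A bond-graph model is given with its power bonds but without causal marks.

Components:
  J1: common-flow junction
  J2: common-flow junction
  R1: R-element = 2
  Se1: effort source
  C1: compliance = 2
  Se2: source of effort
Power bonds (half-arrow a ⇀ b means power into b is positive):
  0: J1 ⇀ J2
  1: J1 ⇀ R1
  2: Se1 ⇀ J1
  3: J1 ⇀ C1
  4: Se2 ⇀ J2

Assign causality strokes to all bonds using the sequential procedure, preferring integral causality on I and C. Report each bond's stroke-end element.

b0 stroke at J1
b1 stroke at R1
b2 stroke at J1
b3 stroke at J1
b4 stroke at J2

#2 stroke at J1  (Se1 (Se) sets effort on bond)
#4 stroke at J2  (Se2 (Se) sets effort on bond)
#0 stroke at J1  (only one flow-in slot at J2)
#3 stroke at J1  (prefer integral on C1)
#1 stroke at R1  (J1 needs exactly one f-in)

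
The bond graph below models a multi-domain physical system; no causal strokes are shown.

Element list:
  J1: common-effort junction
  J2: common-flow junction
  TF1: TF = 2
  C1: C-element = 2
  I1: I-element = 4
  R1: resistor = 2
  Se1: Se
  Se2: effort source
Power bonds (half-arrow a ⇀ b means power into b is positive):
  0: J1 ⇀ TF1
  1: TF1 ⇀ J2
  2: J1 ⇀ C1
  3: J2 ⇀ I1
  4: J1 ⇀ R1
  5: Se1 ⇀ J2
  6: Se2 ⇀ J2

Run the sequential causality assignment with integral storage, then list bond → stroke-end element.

#0 →TF1
#1 →J2
#2 →J1
#3 →I1
#4 →R1
#5 →J2
#6 →J2

b5 →J2  (Se1 fixes effort; stroke away)
b6 →J2  (source Se2 imposes e)
b2 →J1  (C1 outputs effort q/C1)
b0 →TF1  (J1: bond 2 brought effort, rest push out)
b4 →R1  (0-jn J1 has e-setter on 2)
b1 →J2  (TF1 one-in-one-out from 0)
b3 →I1  (J2: last free bond brings flow in)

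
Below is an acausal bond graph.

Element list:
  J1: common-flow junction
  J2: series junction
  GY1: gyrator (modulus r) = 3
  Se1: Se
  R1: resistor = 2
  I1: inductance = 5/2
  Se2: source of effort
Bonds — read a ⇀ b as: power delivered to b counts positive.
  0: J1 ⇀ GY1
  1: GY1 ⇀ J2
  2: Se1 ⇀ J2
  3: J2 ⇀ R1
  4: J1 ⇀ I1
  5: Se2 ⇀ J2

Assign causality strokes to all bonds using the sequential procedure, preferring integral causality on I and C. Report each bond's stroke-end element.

β0 |J1
β1 |J2
β2 |J2
β3 |R1
β4 |I1
β5 |J2

β2 →J2  (Se1 fixes effort; stroke away)
β5 →J2  (Se2 fixes effort; stroke away)
β4 →I1  (prefer integral on I1)
β0 →J1  (common-f at J1 fixed by 4)
β1 →J2  (GY1 both-in/both-out from 0)
β3 →R1  (J2: last free bond brings flow in)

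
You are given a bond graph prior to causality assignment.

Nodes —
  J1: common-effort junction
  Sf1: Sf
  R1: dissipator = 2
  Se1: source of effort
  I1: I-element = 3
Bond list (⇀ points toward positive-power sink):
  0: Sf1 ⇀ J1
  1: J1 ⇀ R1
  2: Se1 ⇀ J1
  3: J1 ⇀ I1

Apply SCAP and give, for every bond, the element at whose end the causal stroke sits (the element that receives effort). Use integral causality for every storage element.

bond 0 |Sf1
bond 1 |R1
bond 2 |J1
bond 3 |I1

#0 →Sf1  (Sf1: flow source, stroke at near end)
#2 →J1  (Se1 fixes effort; stroke away)
#1 →R1  (J1 effort already set via bond 2)
#3 →I1  (J1 effort already set via bond 2)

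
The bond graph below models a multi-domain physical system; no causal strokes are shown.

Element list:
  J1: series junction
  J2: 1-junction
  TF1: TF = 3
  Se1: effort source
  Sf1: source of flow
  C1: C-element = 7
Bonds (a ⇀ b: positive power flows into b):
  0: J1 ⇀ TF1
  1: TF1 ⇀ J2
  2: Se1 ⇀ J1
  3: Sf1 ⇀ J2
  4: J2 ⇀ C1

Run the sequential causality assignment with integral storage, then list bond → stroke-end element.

#2 stroke→J1  (Se1 (Se) sets effort on bond)
#3 stroke→Sf1  (source Sf1 imposes f)
#0 stroke→TF1  (only one flow-in slot at J1)
#1 stroke→J2  (J2 flow already set via bond 3)
#4 stroke→J2  (J2: bond 3 brought flow, rest push out)

#0 stroke at TF1
#1 stroke at J2
#2 stroke at J1
#3 stroke at Sf1
#4 stroke at J2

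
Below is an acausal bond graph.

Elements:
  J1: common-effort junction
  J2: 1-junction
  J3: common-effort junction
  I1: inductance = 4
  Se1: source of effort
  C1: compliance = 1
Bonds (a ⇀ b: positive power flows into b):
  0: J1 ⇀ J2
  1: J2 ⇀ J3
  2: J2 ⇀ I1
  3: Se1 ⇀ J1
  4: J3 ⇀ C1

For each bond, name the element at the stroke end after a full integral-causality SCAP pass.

bond 3 |J1  (Se1 (Se) sets effort on bond)
bond 0 |J2  (common-e at J1 fixed by 3)
bond 2 |I1  (I1: I, integral causality)
bond 1 |J2  (common-f at J2 fixed by 2)
bond 4 |J3  (J3: last free bond brings effort in)

b0 stroke→J2
b1 stroke→J2
b2 stroke→I1
b3 stroke→J1
b4 stroke→J3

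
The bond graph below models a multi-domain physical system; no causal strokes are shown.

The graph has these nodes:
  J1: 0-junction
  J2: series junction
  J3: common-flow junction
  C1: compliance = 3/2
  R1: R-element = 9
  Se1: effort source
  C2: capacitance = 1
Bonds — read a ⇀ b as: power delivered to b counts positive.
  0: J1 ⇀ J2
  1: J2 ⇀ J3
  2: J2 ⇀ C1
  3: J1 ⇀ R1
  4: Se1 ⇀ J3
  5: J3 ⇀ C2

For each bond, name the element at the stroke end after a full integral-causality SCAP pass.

bond 4 stroke→J3  (Se1 (Se) sets effort on bond)
bond 2 stroke→J2  (prefer integral on C1)
bond 5 stroke→J3  (C2: C, integral causality)
bond 1 stroke→J2  (J3: last free bond brings flow in)
bond 0 stroke→J1  (closing 1-jn rule on J2)
bond 3 stroke→R1  (0-jn J1 has e-setter on 0)

b0 stroke→J1
b1 stroke→J2
b2 stroke→J2
b3 stroke→R1
b4 stroke→J3
b5 stroke→J3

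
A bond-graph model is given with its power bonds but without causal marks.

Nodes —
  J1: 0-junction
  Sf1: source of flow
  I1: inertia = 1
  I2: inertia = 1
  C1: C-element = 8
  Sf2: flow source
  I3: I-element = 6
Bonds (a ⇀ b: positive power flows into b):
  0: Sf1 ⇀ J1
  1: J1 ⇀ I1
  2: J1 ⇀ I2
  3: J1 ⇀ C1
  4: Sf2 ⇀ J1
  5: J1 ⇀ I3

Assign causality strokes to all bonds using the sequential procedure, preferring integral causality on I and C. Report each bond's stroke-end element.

b0 stroke at Sf1
b1 stroke at I1
b2 stroke at I2
b3 stroke at J1
b4 stroke at Sf2
b5 stroke at I3

b0 stroke at Sf1  (Sf1 fixes flow; stroke at Sf1)
b4 stroke at Sf2  (Sf2 fixes flow; stroke at Sf2)
b1 stroke at I1  (prefer integral on I1)
b2 stroke at I2  (I2 outputs flow p/I2)
b3 stroke at J1  (C1 integral (e out))
b5 stroke at I3  (J1: bond 3 brought effort, rest push out)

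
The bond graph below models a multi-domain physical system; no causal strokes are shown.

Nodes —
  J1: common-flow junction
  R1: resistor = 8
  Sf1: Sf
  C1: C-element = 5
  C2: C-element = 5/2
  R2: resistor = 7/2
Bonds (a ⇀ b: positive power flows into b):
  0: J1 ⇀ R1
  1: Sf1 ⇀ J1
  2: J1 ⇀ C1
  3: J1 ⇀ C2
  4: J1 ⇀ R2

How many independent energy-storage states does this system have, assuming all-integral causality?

2  (C1, C2 all integral)

#1 stroke→Sf1  (Sf1 fixes flow; stroke at Sf1)
#0 stroke→J1  (J1 flow already set via bond 1)
#2 stroke→J1  (1-jn J1 has f-setter on 1)
#3 stroke→J1  (J1: bond 1 brought flow, rest push out)
#4 stroke→J1  (common-f at J1 fixed by 1)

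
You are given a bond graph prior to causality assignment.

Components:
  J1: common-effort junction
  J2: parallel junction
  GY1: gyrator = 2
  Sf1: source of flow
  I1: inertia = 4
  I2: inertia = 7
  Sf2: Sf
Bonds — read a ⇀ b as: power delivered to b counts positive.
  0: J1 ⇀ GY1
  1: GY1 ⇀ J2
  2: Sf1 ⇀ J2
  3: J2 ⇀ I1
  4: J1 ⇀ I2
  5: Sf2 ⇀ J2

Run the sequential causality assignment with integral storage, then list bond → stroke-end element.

β2 |Sf1  (Sf1 (Sf) sets flow on bond)
β5 |Sf2  (Sf2 fixes flow; stroke at Sf2)
β3 |I1  (I1 outputs flow p/I1)
β1 |J2  (only one effort-in slot at J2)
β0 |J1  (GY GY1: same side as bond 1)
β4 |I2  (common-e at J1 fixed by 0)

#0 |J1
#1 |J2
#2 |Sf1
#3 |I1
#4 |I2
#5 |Sf2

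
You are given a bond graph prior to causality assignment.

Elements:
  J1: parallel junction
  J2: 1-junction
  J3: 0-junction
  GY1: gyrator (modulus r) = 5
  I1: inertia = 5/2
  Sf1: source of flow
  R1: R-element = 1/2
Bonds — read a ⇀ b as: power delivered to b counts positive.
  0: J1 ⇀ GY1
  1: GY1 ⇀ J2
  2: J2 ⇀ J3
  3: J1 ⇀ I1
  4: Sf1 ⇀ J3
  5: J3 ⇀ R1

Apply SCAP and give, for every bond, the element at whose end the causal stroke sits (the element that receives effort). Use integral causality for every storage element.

b0 stroke at J1
b1 stroke at J2
b2 stroke at J3
b3 stroke at I1
b4 stroke at Sf1
b5 stroke at R1

b4 stroke→Sf1  (Sf1 fixes flow; stroke at Sf1)
b3 stroke→I1  (prefer integral on I1)
b0 stroke→J1  (J1: last free bond brings effort in)
b1 stroke→J2  (GY GY1: same side as bond 0)
b2 stroke→J3  (J2 needs exactly one f-in)
b5 stroke→R1  (common-e at J3 fixed by 2)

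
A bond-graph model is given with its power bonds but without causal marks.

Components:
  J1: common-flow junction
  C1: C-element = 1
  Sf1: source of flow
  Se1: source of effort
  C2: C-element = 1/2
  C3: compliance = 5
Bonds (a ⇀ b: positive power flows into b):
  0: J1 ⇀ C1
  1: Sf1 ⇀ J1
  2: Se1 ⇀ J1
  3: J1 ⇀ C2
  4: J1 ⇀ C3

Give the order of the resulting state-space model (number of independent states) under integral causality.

3  (C1, C2, C3 all integral)

bond 1 stroke at Sf1  (Sf1: flow source, stroke at near end)
bond 2 stroke at J1  (Se1: effort source, stroke at far end)
bond 0 stroke at J1  (common-f at J1 fixed by 1)
bond 3 stroke at J1  (J1 flow already set via bond 1)
bond 4 stroke at J1  (J1: bond 1 brought flow, rest push out)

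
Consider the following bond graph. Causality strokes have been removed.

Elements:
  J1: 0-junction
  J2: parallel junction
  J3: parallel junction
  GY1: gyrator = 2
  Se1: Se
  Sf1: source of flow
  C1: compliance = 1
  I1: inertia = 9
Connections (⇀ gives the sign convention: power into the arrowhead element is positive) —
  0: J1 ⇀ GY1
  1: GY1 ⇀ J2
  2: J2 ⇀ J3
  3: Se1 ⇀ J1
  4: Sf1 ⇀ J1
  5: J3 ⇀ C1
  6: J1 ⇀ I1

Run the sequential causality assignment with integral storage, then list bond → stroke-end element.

bond 0 stroke→GY1
bond 1 stroke→GY1
bond 2 stroke→J2
bond 3 stroke→J1
bond 4 stroke→Sf1
bond 5 stroke→J3
bond 6 stroke→I1

bond 3 stroke at J1  (Se1: effort source, stroke at far end)
bond 4 stroke at Sf1  (Sf1 (Sf) sets flow on bond)
bond 0 stroke at GY1  (J1 effort already set via bond 3)
bond 6 stroke at I1  (J1 effort already set via bond 3)
bond 1 stroke at GY1  (through GY1, causality inverts; strokes same side of GY1)
bond 2 stroke at J2  (closing 0-jn rule on J2)
bond 5 stroke at J3  (J3: last free bond brings effort in)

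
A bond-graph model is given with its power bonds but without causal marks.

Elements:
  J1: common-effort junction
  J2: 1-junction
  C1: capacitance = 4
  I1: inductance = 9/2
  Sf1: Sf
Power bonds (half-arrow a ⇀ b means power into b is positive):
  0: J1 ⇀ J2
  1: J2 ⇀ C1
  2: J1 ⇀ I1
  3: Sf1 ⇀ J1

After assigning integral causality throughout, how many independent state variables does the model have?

b3 →Sf1  (Sf1 (Sf) sets flow on bond)
b1 →J2  (C1: C, integral causality)
b0 →J1  (only one flow-in slot at J2)
b2 →I1  (J1: bond 0 brought effort, rest push out)

2  (C1, I1 all integral)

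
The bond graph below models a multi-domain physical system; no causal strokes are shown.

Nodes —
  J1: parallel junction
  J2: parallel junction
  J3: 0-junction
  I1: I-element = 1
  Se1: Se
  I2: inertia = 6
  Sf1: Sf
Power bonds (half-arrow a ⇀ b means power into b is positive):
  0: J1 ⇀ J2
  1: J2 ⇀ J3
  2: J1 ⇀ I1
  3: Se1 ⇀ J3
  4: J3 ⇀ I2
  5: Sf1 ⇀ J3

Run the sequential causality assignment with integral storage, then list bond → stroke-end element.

bond 3 stroke→J3  (Se1 (Se) sets effort on bond)
bond 5 stroke→Sf1  (Sf1 fixes flow; stroke at Sf1)
bond 1 stroke→J2  (J3: bond 3 brought effort, rest push out)
bond 4 stroke→I2  (J3: bond 3 brought effort, rest push out)
bond 0 stroke→J1  (J2 effort already set via bond 1)
bond 2 stroke→I1  (common-e at J1 fixed by 0)

bond 0 stroke→J1
bond 1 stroke→J2
bond 2 stroke→I1
bond 3 stroke→J3
bond 4 stroke→I2
bond 5 stroke→Sf1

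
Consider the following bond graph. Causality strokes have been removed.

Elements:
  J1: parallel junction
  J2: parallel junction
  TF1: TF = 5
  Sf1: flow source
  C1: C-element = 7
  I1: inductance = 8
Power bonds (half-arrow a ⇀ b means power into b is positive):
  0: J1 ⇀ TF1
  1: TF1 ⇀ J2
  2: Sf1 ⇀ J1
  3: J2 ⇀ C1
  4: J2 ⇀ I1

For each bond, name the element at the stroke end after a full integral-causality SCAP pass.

bond 2 stroke→Sf1  (Sf1 fixes flow; stroke at Sf1)
bond 0 stroke→J1  (J1: last free bond brings effort in)
bond 1 stroke→TF1  (TF1: transformer flips bond 0)
bond 3 stroke→J2  (prefer integral on C1)
bond 4 stroke→I1  (J2: bond 3 brought effort, rest push out)

β0 stroke→J1
β1 stroke→TF1
β2 stroke→Sf1
β3 stroke→J2
β4 stroke→I1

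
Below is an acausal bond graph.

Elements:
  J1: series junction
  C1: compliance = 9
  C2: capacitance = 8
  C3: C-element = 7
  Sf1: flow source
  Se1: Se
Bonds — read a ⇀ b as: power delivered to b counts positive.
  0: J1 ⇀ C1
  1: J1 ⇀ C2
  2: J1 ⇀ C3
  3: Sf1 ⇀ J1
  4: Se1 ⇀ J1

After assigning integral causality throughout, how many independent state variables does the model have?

β3 stroke→Sf1  (Sf1 fixes flow; stroke at Sf1)
β4 stroke→J1  (source Se1 imposes e)
β0 stroke→J1  (1-jn J1 has f-setter on 3)
β1 stroke→J1  (common-f at J1 fixed by 3)
β2 stroke→J1  (J1 flow already set via bond 3)

3  (C1, C2, C3 all integral)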